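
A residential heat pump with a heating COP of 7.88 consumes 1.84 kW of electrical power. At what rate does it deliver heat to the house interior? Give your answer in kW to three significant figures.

14.5 kW

Q̇_H = COP_HP × Ẇ = 7.88 × 1.840 = 14.50 kW.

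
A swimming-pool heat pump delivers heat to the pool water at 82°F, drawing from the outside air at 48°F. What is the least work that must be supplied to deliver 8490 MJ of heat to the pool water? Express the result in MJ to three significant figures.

533 MJ

In absolute terms T_C = 282.04 K and T_H = 300.93 K, so ΔT = 18.89 K.
The reversible limit is COP_HP = T_H/ΔT = 15.93, so W_min = Q_H/COP = Q_H·ΔT/T_H.
W_min = 8490 × 18.89/300.93 = 532.9 MJ.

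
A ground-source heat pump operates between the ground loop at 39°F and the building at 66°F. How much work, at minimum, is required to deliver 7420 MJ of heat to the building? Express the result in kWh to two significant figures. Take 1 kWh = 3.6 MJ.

110 kWh

In absolute terms T_C = 277.04 K and T_H = 292.04 K, so ΔT = 15.00 K.
The reversible limit is COP_HP = T_H/ΔT = 19.47, so W_min = Q_H/COP = Q_H·ΔT/T_H.
W_min = 7420 × 15.00/292.04 = 381.1 MJ = 105.9 kWh.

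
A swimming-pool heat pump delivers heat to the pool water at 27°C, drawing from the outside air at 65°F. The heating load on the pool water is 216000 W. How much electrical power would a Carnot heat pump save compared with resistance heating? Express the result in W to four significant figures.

In absolute terms T_C = 291.48 K and T_H = 300.15 K, so ΔT = 8.667 K.
COP_Carnot = T_H/ΔT = 300.15/8.667 = 34.63.
Resistance heating needs Ẇ_res = Q̇_H = 216000 W; the reversible heat pump needs only Ẇ_hp = Q̇_H/COP = 6237 W.
Saving = 216000 − 6237 = 209800 W.

209800 W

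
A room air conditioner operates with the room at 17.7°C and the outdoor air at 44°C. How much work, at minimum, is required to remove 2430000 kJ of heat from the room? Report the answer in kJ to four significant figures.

219700 kJ

In absolute terms T_C = 290.85 K and T_H = 317.15 K, so ΔT = 26.30 K.
The reversible limit is COP_R = T_C/ΔT = 11.06, so W_min = Q_C/COP = Q_C·ΔT/T_C.
W_min = 2430000 × 26.30/290.85 = 219700 kJ.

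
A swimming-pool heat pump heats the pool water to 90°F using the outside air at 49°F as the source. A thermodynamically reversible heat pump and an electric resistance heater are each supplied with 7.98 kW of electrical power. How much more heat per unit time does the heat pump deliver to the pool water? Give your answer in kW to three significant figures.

In absolute terms T_C = 282.59 K and T_H = 305.37 K, so ΔT = 22.78 K.
COP_Carnot = T_H/ΔT = 305.37/22.78 = 13.41.
The heat pump delivers Q̇_H = COP × Ẇ = 107.0 kW; the resistance heater delivers Ẇ = 7.980 kW.
Extra = (COP − 1)·Ẇ = 99.00 kW.

99.0 kW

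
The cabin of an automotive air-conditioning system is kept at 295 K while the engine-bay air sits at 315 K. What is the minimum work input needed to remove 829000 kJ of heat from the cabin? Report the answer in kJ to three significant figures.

56200 kJ

The reservoir spacing is ΔT = 315 − 295 = 20.00 K.
The reversible limit is COP_R = T_C/ΔT = 14.75, so W_min = Q_C/COP = Q_C·ΔT/T_C.
W_min = 829000 × 20.00/295.00 = 56200 kJ.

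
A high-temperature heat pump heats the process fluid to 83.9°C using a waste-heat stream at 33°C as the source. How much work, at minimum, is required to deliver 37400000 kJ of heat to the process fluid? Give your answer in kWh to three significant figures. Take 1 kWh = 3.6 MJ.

1480 kWh

In absolute terms T_C = 306.15 K and T_H = 357.05 K, so ΔT = 50.90 K.
The reversible limit is COP_HP = T_H/ΔT = 7.015, so W_min = Q_H/COP = Q_H·ΔT/T_H.
W_min = 37400000 × 50.90/357.05 = 5332000 kJ = 1481 kWh.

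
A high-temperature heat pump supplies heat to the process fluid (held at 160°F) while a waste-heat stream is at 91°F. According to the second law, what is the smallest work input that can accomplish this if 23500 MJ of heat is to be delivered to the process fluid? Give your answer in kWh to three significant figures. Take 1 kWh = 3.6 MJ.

727 kWh

In absolute terms T_C = 305.93 K and T_H = 344.26 K, so ΔT = 38.33 K.
The reversible limit is COP_HP = T_H/ΔT = 8.981, so W_min = Q_H/COP = Q_H·ΔT/T_H.
W_min = 23500 × 38.33/344.26 = 2617 MJ = 726.9 kWh.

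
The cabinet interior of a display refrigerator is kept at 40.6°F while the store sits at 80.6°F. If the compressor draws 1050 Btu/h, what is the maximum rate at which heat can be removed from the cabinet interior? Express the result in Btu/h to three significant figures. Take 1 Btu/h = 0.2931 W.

In absolute terms T_C = 277.93 K and T_H = 300.15 K, so ΔT = 22.22 K.
COP_Carnot = T_C/ΔT = 277.93/22.22 = 12.51.
Q̇_max = COP_Carnot × Ẇ = 12.51 × 1050 Btu/h = 13130 Btu/h.

13100 Btu/h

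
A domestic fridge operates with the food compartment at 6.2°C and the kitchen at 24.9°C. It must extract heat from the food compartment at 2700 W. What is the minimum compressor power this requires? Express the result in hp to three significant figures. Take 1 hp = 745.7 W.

0.242 hp

In absolute terms T_C = 279.35 K and T_H = 298.05 K, so ΔT = 18.70 K.
COP_Carnot = T_C/ΔT = 279.35/18.70 = 14.94.
Ẇ_min = Q̇/COP_Carnot = 2700/14.94 = 180.7 W = 0.2424 hp.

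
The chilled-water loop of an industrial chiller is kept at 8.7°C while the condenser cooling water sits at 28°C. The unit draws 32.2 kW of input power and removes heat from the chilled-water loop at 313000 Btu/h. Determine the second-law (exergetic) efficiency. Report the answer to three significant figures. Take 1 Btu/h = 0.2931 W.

0.195

Converting, Q̇_C = 313000 Btu/h = 91.74 kW, so COP_actual = Q̇_C/Ẇ = 91.74/32.20 = 2.849.
In absolute terms T_C = 281.85 K and T_H = 301.15 K, so ΔT = 19.30 K.
COP_Carnot = T_C/ΔT = 281.85/19.30 = 14.60.
η_II = COP_actual/COP_Carnot = 2.849/14.60 = 0.1951.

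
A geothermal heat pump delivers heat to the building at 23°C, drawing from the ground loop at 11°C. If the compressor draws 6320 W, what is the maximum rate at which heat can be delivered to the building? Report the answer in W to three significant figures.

156000 W

In absolute terms T_C = 284.15 K and T_H = 296.15 K, so ΔT = 12.00 K.
COP_Carnot = T_H/ΔT = 296.15/12.00 = 24.68.
Q̇_max = COP_Carnot × Ẇ = 24.68 × 6320 W = 156000 W.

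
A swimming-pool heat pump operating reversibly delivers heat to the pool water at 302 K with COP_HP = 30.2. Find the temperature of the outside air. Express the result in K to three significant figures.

292 K

COP_HP = T_H/(T_H − T_C) gives T_H − T_C = T_H/COP.
With T_H = 302.00 K, T_C = 302.00 × (1 − 1/30.2) = 292.00 K.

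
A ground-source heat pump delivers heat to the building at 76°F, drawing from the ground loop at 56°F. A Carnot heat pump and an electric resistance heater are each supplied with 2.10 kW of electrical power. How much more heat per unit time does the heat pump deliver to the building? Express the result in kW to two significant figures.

54 kW

In absolute terms T_C = 286.48 K and T_H = 297.59 K, so ΔT = 11.11 K.
COP_Carnot = T_H/ΔT = 297.59/11.11 = 26.78.
The heat pump delivers Q̇_H = COP × Ẇ = 56.25 kW; the resistance heater delivers Ẇ = 2.100 kW.
Extra = (COP − 1)·Ẇ = 54.15 kW.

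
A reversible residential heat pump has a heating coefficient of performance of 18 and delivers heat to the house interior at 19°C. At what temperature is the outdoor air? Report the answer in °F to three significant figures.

37.0 °F

COP_HP = T_H/(T_H − T_C) gives T_H − T_C = T_H/COP.
With T_H = 292.15 K, T_C = 292.15 × (1 − 1/18) = 275.92 K.
Converting, 275.92 K = 36.98°F.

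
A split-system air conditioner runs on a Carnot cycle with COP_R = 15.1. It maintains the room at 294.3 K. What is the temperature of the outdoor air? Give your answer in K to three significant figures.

314 K

COP_R = T_C/(T_H − T_C) gives T_H − T_C = T_C/COP.
With T_C = 294.30 K, T_H = 294.30 × (1 + 1/15.1) = 313.79 K.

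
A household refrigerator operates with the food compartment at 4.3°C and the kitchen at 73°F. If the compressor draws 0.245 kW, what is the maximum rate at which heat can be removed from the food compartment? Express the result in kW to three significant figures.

3.68 kW

In absolute terms T_C = 277.45 K and T_H = 295.93 K, so ΔT = 18.48 K.
COP_Carnot = T_C/ΔT = 277.45/18.48 = 15.02.
Q̇_max = COP_Carnot × Ẇ = 15.02 × 0.2450 kW = 3.679 kW.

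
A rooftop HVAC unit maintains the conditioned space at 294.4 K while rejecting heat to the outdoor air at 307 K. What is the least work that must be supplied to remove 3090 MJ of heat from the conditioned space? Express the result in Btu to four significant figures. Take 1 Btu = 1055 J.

125400 Btu

The reservoir spacing is ΔT = 307 − 294.4 = 12.60 K.
The reversible limit is COP_R = T_C/ΔT = 23.37, so W_min = Q_C/COP = Q_C·ΔT/T_C.
W_min = 3090 × 12.60/294.40 = 132.2 MJ = 125400 Btu.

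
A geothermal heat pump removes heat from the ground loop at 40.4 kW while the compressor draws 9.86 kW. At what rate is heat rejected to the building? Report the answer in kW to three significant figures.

50.3 kW

For a cyclic device the first law requires Q̇_H = Q̇_C + Ẇ.
Q̇_H = Q̇_C + Ẇ = 50.26 kW.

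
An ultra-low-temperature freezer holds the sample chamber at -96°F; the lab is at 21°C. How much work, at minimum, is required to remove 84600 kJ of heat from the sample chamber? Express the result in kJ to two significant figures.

In absolute terms T_C = 202.04 K and T_H = 294.15 K, so ΔT = 92.11 K.
The reversible limit is COP_R = T_C/ΔT = 2.193, so W_min = Q_C/COP = Q_C·ΔT/T_C.
W_min = 84600 × 92.11/202.04 = 38570 kJ.

39000 kJ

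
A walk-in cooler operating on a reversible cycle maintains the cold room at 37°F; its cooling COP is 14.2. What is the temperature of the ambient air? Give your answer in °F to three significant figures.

COP_R = T_C/(T_H − T_C) gives T_H − T_C = T_C/COP.
With T_C = 275.93 K, T_H = 275.93 × (1 + 1/14.2) = 295.36 K.
Converting, 295.36 K = 71.98°F.

72.0 °F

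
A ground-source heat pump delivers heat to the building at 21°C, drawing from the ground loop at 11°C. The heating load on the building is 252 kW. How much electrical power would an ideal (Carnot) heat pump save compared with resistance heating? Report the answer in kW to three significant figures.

In absolute terms T_C = 284.15 K and T_H = 294.15 K, so ΔT = 10.00 K.
COP_Carnot = T_H/ΔT = 294.15/10.00 = 29.42.
Resistance heating needs Ẇ_res = Q̇_H = 252.0 kW; the reversible heat pump needs only Ẇ_hp = Q̇_H/COP = 8.567 kW.
Saving = 252.0 − 8.567 = 243.4 kW.

243 kW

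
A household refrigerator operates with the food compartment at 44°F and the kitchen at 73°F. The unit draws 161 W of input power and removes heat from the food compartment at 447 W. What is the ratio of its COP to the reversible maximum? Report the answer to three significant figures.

0.160

COP_actual = Q̇_C/Ẇ = 447.0/161.0 = 2.776.
In absolute terms T_C = 279.82 K and T_H = 295.93 K, so ΔT = 16.11 K.
COP_Carnot = T_C/ΔT = 279.82/16.11 = 17.37.
η_II = COP_actual/COP_Carnot = 2.776/17.37 = 0.1599.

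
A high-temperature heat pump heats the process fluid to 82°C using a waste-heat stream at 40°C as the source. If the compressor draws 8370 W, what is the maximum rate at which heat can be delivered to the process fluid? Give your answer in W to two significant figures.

In absolute terms T_C = 313.15 K and T_H = 355.15 K, so ΔT = 42.00 K.
COP_Carnot = T_H/ΔT = 355.15/42.00 = 8.456.
Q̇_max = COP_Carnot × Ẇ = 8.456 × 8370 W = 70780 W.

71000 W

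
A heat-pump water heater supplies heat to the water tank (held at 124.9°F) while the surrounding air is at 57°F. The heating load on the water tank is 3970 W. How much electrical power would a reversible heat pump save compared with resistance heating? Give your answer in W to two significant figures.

In absolute terms T_C = 287.04 K and T_H = 324.76 K, so ΔT = 37.72 K.
COP_Carnot = T_H/ΔT = 324.76/37.72 = 8.609.
Resistance heating needs Ẇ_res = Q̇_H = 3970 W; the reversible heat pump needs only Ẇ_hp = Q̇_H/COP = 461.1 W.
Saving = 3970 − 461.1 = 3509 W.

3500 W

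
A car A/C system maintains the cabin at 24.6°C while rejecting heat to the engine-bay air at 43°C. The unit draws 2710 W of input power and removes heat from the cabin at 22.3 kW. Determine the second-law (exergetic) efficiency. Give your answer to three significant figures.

0.509

Converting, Q̇_C = 22.30 kW = 22300 W, so COP_actual = Q̇_C/Ẇ = 22300/2710 = 8.229.
In absolute terms T_C = 297.75 K and T_H = 316.15 K, so ΔT = 18.40 K.
COP_Carnot = T_C/ΔT = 297.75/18.40 = 16.18.
η_II = COP_actual/COP_Carnot = 8.229/16.18 = 0.5085.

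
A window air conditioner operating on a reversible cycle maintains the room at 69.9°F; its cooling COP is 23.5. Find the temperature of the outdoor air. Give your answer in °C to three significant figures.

COP_R = T_C/(T_H − T_C) gives T_H − T_C = T_C/COP.
With T_C = 294.21 K, T_H = 294.21 × (1 + 1/23.5) = 306.72 K.
Converting, 306.72 K = 33.57°C.

33.6 °C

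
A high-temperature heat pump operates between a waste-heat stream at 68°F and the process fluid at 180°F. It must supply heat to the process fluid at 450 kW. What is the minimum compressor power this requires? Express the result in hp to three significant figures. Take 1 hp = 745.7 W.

In absolute terms T_C = 293.15 K and T_H = 355.37 K, so ΔT = 62.22 K.
COP_Carnot = T_H/ΔT = 355.37/62.22 = 5.711.
Ẇ_min = Q̇/COP_Carnot = 450.0/5.711 = 78.79 kW = 105.7 hp.

106 hp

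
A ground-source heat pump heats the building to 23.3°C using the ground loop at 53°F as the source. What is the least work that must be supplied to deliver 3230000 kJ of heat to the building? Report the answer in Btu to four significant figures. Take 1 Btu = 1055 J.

In absolute terms T_C = 284.82 K and T_H = 296.45 K, so ΔT = 11.63 K.
The reversible limit is COP_HP = T_H/ΔT = 25.48, so W_min = Q_H/COP = Q_H·ΔT/T_H.
W_min = 3230000 × 11.63/296.45 = 126800 kJ = 120100 Btu.

120100 Btu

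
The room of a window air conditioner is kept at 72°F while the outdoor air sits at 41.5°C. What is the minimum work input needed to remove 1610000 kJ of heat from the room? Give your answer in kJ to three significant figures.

105000 kJ

In absolute terms T_C = 295.37 K and T_H = 314.65 K, so ΔT = 19.28 K.
The reversible limit is COP_R = T_C/ΔT = 15.32, so W_min = Q_C/COP = Q_C·ΔT/T_C.
W_min = 1610000 × 19.28/295.37 = 105100 kJ.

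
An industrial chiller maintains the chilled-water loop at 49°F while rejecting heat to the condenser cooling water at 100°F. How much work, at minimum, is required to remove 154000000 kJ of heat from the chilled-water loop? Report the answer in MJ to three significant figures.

15400 MJ

In absolute terms T_C = 282.59 K and T_H = 310.93 K, so ΔT = 28.33 K.
The reversible limit is COP_R = T_C/ΔT = 9.974, so W_min = Q_C/COP = Q_C·ΔT/T_C.
W_min = 154000000 × 28.33/282.59 = 15440000 kJ = 15440 MJ.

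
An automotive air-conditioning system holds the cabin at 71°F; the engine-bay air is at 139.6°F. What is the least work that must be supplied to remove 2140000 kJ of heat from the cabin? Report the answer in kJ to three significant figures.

277000 kJ

In absolute terms T_C = 294.82 K and T_H = 332.93 K, so ΔT = 38.11 K.
The reversible limit is COP_R = T_C/ΔT = 7.736, so W_min = Q_C/COP = Q_C·ΔT/T_C.
W_min = 2140000 × 38.11/294.82 = 276600 kJ.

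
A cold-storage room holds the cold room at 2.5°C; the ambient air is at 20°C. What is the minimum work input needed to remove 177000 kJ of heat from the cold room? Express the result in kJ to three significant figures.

In absolute terms T_C = 275.65 K and T_H = 293.15 K, so ΔT = 17.50 K.
The reversible limit is COP_R = T_C/ΔT = 15.75, so W_min = Q_C/COP = Q_C·ΔT/T_C.
W_min = 177000 × 17.50/275.65 = 11240 kJ.

11200 kJ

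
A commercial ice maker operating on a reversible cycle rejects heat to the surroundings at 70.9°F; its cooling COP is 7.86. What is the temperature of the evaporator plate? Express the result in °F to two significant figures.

11 °F

For a Carnot refrigerator COP_R = T_C/(T_H − T_C), so T_C = COP·T_H/(1 + COP).
With T_H = 294.76 K, T_C = 7.86 × 294.76/8.860 = 261.49 K.
Converting, 261.49 K = 11.02°F.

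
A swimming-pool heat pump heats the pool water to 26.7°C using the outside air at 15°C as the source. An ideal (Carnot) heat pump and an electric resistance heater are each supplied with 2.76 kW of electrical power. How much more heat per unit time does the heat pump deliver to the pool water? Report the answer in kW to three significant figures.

In absolute terms T_C = 288.15 K and T_H = 299.85 K, so ΔT = 11.70 K.
COP_Carnot = T_H/ΔT = 299.85/11.70 = 25.63.
The heat pump delivers Q̇_H = COP × Ẇ = 70.73 kW; the resistance heater delivers Ẇ = 2.760 kW.
Extra = (COP − 1)·Ẇ = 67.97 kW.

68.0 kW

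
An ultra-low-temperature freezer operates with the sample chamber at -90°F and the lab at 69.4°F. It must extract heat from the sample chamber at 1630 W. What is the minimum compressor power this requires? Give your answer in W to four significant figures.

In absolute terms T_C = 205.37 K and T_H = 293.93 K, so ΔT = 88.56 K.
COP_Carnot = T_C/ΔT = 205.37/88.56 = 2.319.
Ẇ_min = Q̇/COP_Carnot = 1630/2.319 = 702.8 W.

702.8 W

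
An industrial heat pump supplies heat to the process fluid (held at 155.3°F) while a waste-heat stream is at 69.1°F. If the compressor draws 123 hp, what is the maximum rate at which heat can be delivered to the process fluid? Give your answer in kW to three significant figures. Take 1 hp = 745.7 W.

In absolute terms T_C = 293.76 K and T_H = 341.65 K, so ΔT = 47.89 K.
COP_Carnot = T_H/ΔT = 341.65/47.89 = 7.134.
Q̇_max = COP_Carnot × Ẇ = 7.134 × 123.0 hp = 877.5 hp = 654.4 kW.

654 kW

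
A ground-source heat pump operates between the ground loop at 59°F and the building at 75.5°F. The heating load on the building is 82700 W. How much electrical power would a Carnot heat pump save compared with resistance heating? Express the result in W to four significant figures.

In absolute terms T_C = 288.15 K and T_H = 297.32 K, so ΔT = 9.167 K.
COP_Carnot = T_H/ΔT = 297.32/9.167 = 32.43.
Resistance heating needs Ẇ_res = Q̇_H = 82700 W; the reversible heat pump needs only Ẇ_hp = Q̇_H/COP = 2550 W.
Saving = 82700 − 2550 = 80150 W.

80150 W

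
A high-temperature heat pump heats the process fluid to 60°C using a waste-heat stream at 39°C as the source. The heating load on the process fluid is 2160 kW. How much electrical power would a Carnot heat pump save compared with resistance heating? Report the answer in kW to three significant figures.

2020 kW

In absolute terms T_C = 312.15 K and T_H = 333.15 K, so ΔT = 21.00 K.
COP_Carnot = T_H/ΔT = 333.15/21.00 = 15.86.
Resistance heating needs Ẇ_res = Q̇_H = 2160 kW; the reversible heat pump needs only Ẇ_hp = Q̇_H/COP = 136.2 kW.
Saving = 2160 − 136.2 = 2024 kW.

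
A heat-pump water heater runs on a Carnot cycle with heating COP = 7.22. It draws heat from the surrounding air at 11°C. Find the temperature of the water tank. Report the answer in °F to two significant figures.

130 °F

COP_HP = T_H/(T_H − T_C) rearranges to T_H = COP·T_C/(COP − 1).
With T_C = 284.15 K, T_H = 7.22 × 284.15/6.220 = 329.83 K.
Converting, 329.83 K = 134.03°F.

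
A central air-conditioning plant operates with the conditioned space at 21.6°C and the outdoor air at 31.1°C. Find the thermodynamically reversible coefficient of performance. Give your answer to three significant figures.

In absolute terms T_C = 294.75 K and T_H = 304.25 K, so ΔT = 9.500 K.
For a reversible cycle, COP_Carnot = T_C/ΔT = 294.75/9.500 = 31.03.

31.0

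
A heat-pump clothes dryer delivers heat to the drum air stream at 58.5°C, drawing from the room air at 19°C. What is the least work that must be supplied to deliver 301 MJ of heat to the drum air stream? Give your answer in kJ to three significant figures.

In absolute terms T_C = 292.15 K and T_H = 331.65 K, so ΔT = 39.50 K.
The reversible limit is COP_HP = T_H/ΔT = 8.396, so W_min = Q_H/COP = Q_H·ΔT/T_H.
W_min = 301.0 × 39.50/331.65 = 35.85 MJ = 35850 kJ.

35800 kJ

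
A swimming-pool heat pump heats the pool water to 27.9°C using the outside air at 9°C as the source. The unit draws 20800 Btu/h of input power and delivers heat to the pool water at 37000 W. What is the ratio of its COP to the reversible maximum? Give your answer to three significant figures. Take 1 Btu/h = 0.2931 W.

Converting, Q̇_H = 37000 W = 126200 Btu/h, so COP_actual = Q̇_H/Ẇ = 126200/20800 = 6.069.
In absolute terms T_C = 282.15 K and T_H = 301.05 K, so ΔT = 18.90 K.
COP_Carnot = T_H/ΔT = 301.05/18.90 = 15.93.
η_II = COP_actual/COP_Carnot = 6.069/15.93 = 0.3810.

0.381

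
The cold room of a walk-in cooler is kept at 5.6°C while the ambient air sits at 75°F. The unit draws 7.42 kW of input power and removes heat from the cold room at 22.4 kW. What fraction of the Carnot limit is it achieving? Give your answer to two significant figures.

COP_actual = Q̇_C/Ẇ = 22.40/7.420 = 3.019.
In absolute terms T_C = 278.75 K and T_H = 297.04 K, so ΔT = 18.29 K.
COP_Carnot = T_C/ΔT = 278.75/18.29 = 15.24.
η_II = COP_actual/COP_Carnot = 3.019/15.24 = 0.1981.

0.20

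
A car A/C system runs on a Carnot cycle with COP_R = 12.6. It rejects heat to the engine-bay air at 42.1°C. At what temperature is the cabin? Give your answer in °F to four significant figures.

For a Carnot refrigerator COP_R = T_C/(T_H − T_C), so T_C = COP·T_H/(1 + COP).
With T_H = 315.25 K, T_C = 12.6 × 315.25/13.60 = 292.07 K.
Converting, 292.07 K = 66.06°F.

66.06 °F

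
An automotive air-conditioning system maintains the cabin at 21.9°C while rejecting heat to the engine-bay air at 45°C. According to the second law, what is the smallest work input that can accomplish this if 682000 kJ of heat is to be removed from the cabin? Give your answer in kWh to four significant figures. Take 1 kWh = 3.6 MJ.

In absolute terms T_C = 295.05 K and T_H = 318.15 K, so ΔT = 23.10 K.
The reversible limit is COP_R = T_C/ΔT = 12.77, so W_min = Q_C/COP = Q_C·ΔT/T_C.
W_min = 682000 × 23.10/295.05 = 53400 kJ = 14.83 kWh.

14.83 kWh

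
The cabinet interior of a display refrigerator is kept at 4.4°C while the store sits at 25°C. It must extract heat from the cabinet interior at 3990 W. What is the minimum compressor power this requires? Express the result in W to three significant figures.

In absolute terms T_C = 277.55 K and T_H = 298.15 K, so ΔT = 20.60 K.
COP_Carnot = T_C/ΔT = 277.55/20.60 = 13.47.
Ẇ_min = Q̇/COP_Carnot = 3990/13.47 = 296.1 W.

296 W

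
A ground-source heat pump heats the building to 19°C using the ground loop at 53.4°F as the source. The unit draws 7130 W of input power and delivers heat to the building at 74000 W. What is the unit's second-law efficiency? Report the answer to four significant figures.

COP_actual = Q̇_H/Ẇ = 74000/7130 = 10.38.
In absolute terms T_C = 285.04 K and T_H = 292.15 K, so ΔT = 7.111 K.
COP_Carnot = T_H/ΔT = 292.15/7.111 = 41.08.
η_II = COP_actual/COP_Carnot = 10.38/41.08 = 0.2526.

0.2526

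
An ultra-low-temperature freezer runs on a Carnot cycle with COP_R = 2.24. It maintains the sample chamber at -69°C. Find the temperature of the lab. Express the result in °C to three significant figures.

COP_R = T_C/(T_H − T_C) gives T_H − T_C = T_C/COP.
With T_C = 204.15 K, T_H = 204.15 × (1 + 1/2.24) = 295.29 K.
Converting, 295.29 K = 22.14°C.

22.1 °C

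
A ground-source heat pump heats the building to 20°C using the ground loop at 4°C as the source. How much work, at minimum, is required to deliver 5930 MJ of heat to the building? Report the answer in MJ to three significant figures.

324 MJ

In absolute terms T_C = 277.15 K and T_H = 293.15 K, so ΔT = 16.00 K.
The reversible limit is COP_HP = T_H/ΔT = 18.32, so W_min = Q_H/COP = Q_H·ΔT/T_H.
W_min = 5930 × 16.00/293.15 = 323.7 MJ.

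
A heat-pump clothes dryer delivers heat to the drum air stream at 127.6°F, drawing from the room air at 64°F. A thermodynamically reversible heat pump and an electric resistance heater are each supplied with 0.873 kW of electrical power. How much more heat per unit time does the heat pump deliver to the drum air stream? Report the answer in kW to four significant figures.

7.188 kW

In absolute terms T_C = 290.93 K and T_H = 326.26 K, so ΔT = 35.33 K.
COP_Carnot = T_H/ΔT = 326.26/35.33 = 9.234.
The heat pump delivers Q̇_H = COP × Ẇ = 8.061 kW; the resistance heater delivers Ẇ = 0.8730 kW.
Extra = (COP − 1)·Ẇ = 7.188 kW.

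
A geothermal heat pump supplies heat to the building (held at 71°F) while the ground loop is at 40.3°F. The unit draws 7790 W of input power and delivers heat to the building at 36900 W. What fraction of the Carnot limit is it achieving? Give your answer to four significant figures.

0.2740

COP_actual = Q̇_H/Ẇ = 36900/7790 = 4.737.
In absolute terms T_C = 277.76 K and T_H = 294.82 K, so ΔT = 17.06 K.
COP_Carnot = T_H/ΔT = 294.82/17.06 = 17.29.
η_II = COP_actual/COP_Carnot = 4.737/17.29 = 0.2740.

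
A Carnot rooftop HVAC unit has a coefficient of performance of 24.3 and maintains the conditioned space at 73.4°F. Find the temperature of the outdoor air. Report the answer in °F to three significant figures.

95.3 °F

COP_R = T_C/(T_H − T_C) gives T_H − T_C = T_C/COP.
With T_C = 296.15 K, T_H = 296.15 × (1 + 1/24.3) = 308.34 K.
Converting, 308.34 K = 95.34°F.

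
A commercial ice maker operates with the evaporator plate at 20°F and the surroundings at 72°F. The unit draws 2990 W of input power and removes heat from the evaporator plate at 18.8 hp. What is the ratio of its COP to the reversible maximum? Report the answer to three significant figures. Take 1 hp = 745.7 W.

Converting, Q̇_C = 18.80 hp = 14020 W, so COP_actual = Q̇_C/Ẇ = 14020/2990 = 4.689.
In absolute terms T_C = 266.48 K and T_H = 295.37 K, so ΔT = 28.89 K.
COP_Carnot = T_C/ΔT = 266.48/28.89 = 9.224.
η_II = COP_actual/COP_Carnot = 4.689/9.224 = 0.5083.

0.508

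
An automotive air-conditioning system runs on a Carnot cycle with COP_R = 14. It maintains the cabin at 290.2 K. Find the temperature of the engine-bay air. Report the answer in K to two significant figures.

310 K

COP_R = T_C/(T_H − T_C) gives T_H − T_C = T_C/COP.
With T_C = 290.20 K, T_H = 290.20 × (1 + 1/14) = 310.93 K.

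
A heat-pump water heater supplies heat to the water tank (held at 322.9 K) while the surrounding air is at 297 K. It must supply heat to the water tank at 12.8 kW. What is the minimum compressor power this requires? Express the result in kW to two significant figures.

The reservoir spacing is ΔT = 322.9 − 297 = 25.90 K.
COP_Carnot = T_H/ΔT = 322.90/25.90 = 12.47.
Ẇ_min = Q̇/COP_Carnot = 12.80/12.47 = 1.027 kW.

1.0 kW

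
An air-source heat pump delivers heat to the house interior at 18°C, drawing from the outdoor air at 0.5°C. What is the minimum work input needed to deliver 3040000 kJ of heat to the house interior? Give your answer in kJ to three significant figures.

In absolute terms T_C = 273.65 K and T_H = 291.15 K, so ΔT = 17.50 K.
The reversible limit is COP_HP = T_H/ΔT = 16.64, so W_min = Q_H/COP = Q_H·ΔT/T_H.
W_min = 3040000 × 17.50/291.15 = 182700 kJ.

183000 kJ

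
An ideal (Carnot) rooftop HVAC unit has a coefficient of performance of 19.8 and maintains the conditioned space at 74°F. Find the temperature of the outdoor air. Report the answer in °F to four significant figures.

101.0 °F

COP_R = T_C/(T_H − T_C) gives T_H − T_C = T_C/COP.
With T_C = 296.48 K, T_H = 296.48 × (1 + 1/19.8) = 311.46 K.
Converting, 311.46 K = 100.95°F.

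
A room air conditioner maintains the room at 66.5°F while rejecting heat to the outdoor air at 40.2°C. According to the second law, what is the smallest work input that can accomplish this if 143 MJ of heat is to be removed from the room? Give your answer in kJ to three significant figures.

10300 kJ

In absolute terms T_C = 292.32 K and T_H = 313.35 K, so ΔT = 21.03 K.
The reversible limit is COP_R = T_C/ΔT = 13.90, so W_min = Q_C/COP = Q_C·ΔT/T_C.
W_min = 143.0 × 21.03/292.32 = 10.29 MJ = 10290 kJ.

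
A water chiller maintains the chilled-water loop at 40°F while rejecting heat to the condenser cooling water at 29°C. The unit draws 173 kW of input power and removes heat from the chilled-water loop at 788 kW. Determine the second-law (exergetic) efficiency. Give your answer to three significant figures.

0.403

COP_actual = Q̇_C/Ẇ = 788.0/173.0 = 4.555.
In absolute terms T_C = 277.59 K and T_H = 302.15 K, so ΔT = 24.56 K.
COP_Carnot = T_C/ΔT = 277.59/24.56 = 11.30.
η_II = COP_actual/COP_Carnot = 4.555/11.30 = 0.4029.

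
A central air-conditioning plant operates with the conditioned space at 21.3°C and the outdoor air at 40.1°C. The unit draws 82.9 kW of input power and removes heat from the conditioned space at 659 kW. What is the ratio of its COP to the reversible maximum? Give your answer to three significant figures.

0.508

COP_actual = Q̇_C/Ẇ = 659.0/82.90 = 7.949.
In absolute terms T_C = 294.45 K and T_H = 313.25 K, so ΔT = 18.80 K.
COP_Carnot = T_C/ΔT = 294.45/18.80 = 15.66.
η_II = COP_actual/COP_Carnot = 7.949/15.66 = 0.5075.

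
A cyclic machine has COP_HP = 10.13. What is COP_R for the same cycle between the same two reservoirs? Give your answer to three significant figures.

Since Q_H = Q_C + W for any cycle, COP_R = Q_C/W = Q_H/W − 1.
COP_R = 10.13 − 1 = 9.13.

9.13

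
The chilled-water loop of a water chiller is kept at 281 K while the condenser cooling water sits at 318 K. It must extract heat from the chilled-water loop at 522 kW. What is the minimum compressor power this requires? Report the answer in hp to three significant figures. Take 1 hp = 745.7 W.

92.2 hp

The reservoir spacing is ΔT = 318 − 281 = 37.00 K.
COP_Carnot = T_C/ΔT = 281.00/37.00 = 7.595.
Ẇ_min = Q̇/COP_Carnot = 522.0/7.595 = 68.73 kW = 92.17 hp.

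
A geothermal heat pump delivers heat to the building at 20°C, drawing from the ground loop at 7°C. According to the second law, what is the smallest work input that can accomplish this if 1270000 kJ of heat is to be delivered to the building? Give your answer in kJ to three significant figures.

56300 kJ

In absolute terms T_C = 280.15 K and T_H = 293.15 K, so ΔT = 13.00 K.
The reversible limit is COP_HP = T_H/ΔT = 22.55, so W_min = Q_H/COP = Q_H·ΔT/T_H.
W_min = 1270000 × 13.00/293.15 = 56320 kJ.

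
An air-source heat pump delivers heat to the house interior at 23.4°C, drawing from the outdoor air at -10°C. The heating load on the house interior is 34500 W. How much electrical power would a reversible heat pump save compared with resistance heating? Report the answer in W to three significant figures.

In absolute terms T_C = 263.15 K and T_H = 296.55 K, so ΔT = 33.40 K.
COP_Carnot = T_H/ΔT = 296.55/33.40 = 8.879.
Resistance heating needs Ẇ_res = Q̇_H = 34500 W; the reversible heat pump needs only Ẇ_hp = Q̇_H/COP = 3886 W.
Saving = 34500 − 3886 = 30610 W.

30600 W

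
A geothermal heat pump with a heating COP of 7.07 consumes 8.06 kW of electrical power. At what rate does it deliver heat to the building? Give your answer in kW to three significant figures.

Q̇_H = COP_HP × Ẇ = 7.07 × 8.060 = 56.98 kW.

57.0 kW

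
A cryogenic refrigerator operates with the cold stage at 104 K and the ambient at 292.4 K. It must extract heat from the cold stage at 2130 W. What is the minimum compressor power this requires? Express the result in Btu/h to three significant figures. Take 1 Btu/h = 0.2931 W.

13200 Btu/h

The reservoir spacing is ΔT = 292.4 − 104 = 188.4 K.
COP_Carnot = T_C/ΔT = 104.00/188.4 = 0.5520.
Ẇ_min = Q̇/COP_Carnot = 2130/0.5520 = 3859 W = 13160 Btu/h.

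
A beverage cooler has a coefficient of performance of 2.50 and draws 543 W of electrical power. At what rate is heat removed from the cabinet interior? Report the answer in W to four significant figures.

Q̇_C = COP × Ẇ = 2.50 × 543.0 = 1358 W.

1358 W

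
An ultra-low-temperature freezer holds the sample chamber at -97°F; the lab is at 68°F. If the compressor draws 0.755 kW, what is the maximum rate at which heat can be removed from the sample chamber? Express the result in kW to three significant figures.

1.66 kW

In absolute terms T_C = 201.48 K and T_H = 293.15 K, so ΔT = 91.67 K.
COP_Carnot = T_C/ΔT = 201.48/91.67 = 2.198.
Q̇_max = COP_Carnot × Ẇ = 2.198 × 0.7550 kW = 1.659 kW.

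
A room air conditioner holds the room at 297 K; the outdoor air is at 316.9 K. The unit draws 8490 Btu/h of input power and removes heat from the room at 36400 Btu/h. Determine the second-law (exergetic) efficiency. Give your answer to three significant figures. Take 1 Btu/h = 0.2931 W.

COP_actual = Q̇_C/Ẇ = 36400/8490 = 4.287.
The reservoir spacing is ΔT = 316.9 − 297 = 19.90 K.
COP_Carnot = T_C/ΔT = 297.00/19.90 = 14.92.
η_II = COP_actual/COP_Carnot = 4.287/14.92 = 0.2873.

0.287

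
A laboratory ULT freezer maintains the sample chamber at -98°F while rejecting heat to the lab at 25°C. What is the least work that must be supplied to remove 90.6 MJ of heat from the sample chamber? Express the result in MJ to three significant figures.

43.8 MJ

In absolute terms T_C = 200.93 K and T_H = 298.15 K, so ΔT = 97.22 K.
The reversible limit is COP_R = T_C/ΔT = 2.067, so W_min = Q_C/COP = Q_C·ΔT/T_C.
W_min = 90.60 × 97.22/200.93 = 43.84 MJ.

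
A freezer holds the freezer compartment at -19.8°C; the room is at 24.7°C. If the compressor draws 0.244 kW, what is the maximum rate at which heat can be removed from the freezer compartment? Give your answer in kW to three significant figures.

1.39 kW

In absolute terms T_C = 253.35 K and T_H = 297.85 K, so ΔT = 44.50 K.
COP_Carnot = T_C/ΔT = 253.35/44.50 = 5.693.
Q̇_max = COP_Carnot × Ẇ = 5.693 × 0.2440 kW = 1.389 kW.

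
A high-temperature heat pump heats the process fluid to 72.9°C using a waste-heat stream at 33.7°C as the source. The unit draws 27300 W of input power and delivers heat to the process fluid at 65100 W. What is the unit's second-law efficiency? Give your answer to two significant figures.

COP_actual = Q̇_H/Ẇ = 65100/27300 = 2.385.
In absolute terms T_C = 306.85 K and T_H = 346.05 K, so ΔT = 39.20 K.
COP_Carnot = T_H/ΔT = 346.05/39.20 = 8.828.
η_II = COP_actual/COP_Carnot = 2.385/8.828 = 0.2701.

0.27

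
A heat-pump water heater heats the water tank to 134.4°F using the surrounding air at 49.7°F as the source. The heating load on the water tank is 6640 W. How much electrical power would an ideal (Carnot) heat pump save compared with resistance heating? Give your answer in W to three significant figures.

In absolute terms T_C = 282.98 K and T_H = 330.04 K, so ΔT = 47.06 K.
COP_Carnot = T_H/ΔT = 330.04/47.06 = 7.014.
Resistance heating needs Ẇ_res = Q̇_H = 6640 W; the reversible heat pump needs only Ẇ_hp = Q̇_H/COP = 946.7 W.
Saving = 6640 − 946.7 = 5693 W.

5690 W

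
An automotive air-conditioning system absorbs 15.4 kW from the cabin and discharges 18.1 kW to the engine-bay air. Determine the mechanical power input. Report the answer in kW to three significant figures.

For a cyclic device the first law requires Q̇_H = Q̇_C + Ẇ.
Ẇ = Q̇_H − Q̇_C = 2.700 kW.

2.70 kW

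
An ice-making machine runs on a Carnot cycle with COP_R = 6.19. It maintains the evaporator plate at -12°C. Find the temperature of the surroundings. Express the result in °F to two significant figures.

86 °F

COP_R = T_C/(T_H − T_C) gives T_H − T_C = T_C/COP.
With T_C = 261.15 K, T_H = 261.15 × (1 + 1/6.19) = 303.34 K.
Converting, 303.34 K = 86.34°F.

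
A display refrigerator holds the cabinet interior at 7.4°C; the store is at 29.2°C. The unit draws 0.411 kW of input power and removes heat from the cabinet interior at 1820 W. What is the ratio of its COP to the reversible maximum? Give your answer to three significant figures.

Converting, Q̇_C = 1820 W = 1.820 kW, so COP_actual = Q̇_C/Ẇ = 1.820/0.4110 = 4.428.
In absolute terms T_C = 280.55 K and T_H = 302.35 K, so ΔT = 21.80 K.
COP_Carnot = T_C/ΔT = 280.55/21.80 = 12.87.
η_II = COP_actual/COP_Carnot = 4.428/12.87 = 0.3441.

0.344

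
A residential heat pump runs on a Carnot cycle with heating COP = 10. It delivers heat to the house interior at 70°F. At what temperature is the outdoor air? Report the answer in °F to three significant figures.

COP_HP = T_H/(T_H − T_C) gives T_H − T_C = T_H/COP.
With T_H = 294.26 K, T_C = 294.26 × (1 − 1/10) = 264.83 K.
Converting, 264.83 K = 17.03°F.

17.0 °F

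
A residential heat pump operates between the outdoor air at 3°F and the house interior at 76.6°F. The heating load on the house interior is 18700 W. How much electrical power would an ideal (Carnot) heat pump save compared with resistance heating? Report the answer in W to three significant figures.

In absolute terms T_C = 257.04 K and T_H = 297.93 K, so ΔT = 40.89 K.
COP_Carnot = T_H/ΔT = 297.93/40.89 = 7.286.
Resistance heating needs Ẇ_res = Q̇_H = 18700 W; the reversible heat pump needs only Ẇ_hp = Q̇_H/COP = 2566 W.
Saving = 18700 − 2566 = 16130 W.

16100 W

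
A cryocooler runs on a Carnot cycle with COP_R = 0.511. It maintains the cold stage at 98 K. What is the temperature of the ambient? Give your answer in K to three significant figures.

COP_R = T_C/(T_H − T_C) gives T_H − T_C = T_C/COP.
With T_C = 98.00 K, T_H = 98.00 × (1 + 1/0.511) = 289.78 K.

290 K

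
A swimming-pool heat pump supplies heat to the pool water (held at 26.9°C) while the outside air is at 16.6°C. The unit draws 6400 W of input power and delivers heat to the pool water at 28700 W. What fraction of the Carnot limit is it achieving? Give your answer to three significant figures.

COP_actual = Q̇_H/Ẇ = 28700/6400 = 4.484.
In absolute terms T_C = 289.75 K and T_H = 300.05 K, so ΔT = 10.30 K.
COP_Carnot = T_H/ΔT = 300.05/10.30 = 29.13.
η_II = COP_actual/COP_Carnot = 4.484/29.13 = 0.1539.

0.154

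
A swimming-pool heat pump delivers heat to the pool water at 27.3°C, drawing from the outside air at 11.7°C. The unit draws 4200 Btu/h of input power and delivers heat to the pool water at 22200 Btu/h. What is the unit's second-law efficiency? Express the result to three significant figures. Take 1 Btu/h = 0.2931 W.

COP_actual = Q̇_H/Ẇ = 22200/4200 = 5.286.
In absolute terms T_C = 284.85 K and T_H = 300.45 K, so ΔT = 15.60 K.
COP_Carnot = T_H/ΔT = 300.45/15.60 = 19.26.
η_II = COP_actual/COP_Carnot = 5.286/19.26 = 0.2744.

0.274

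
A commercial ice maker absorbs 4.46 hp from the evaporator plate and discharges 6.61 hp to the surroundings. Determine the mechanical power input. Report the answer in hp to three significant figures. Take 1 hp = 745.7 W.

For a cyclic device the first law requires Q̇_H = Q̇_C + Ẇ.
Ẇ = Q̇_H − Q̇_C = 2.150 hp.

2.15 hp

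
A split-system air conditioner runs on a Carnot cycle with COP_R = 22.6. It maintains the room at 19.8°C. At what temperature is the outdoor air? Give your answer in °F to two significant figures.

COP_R = T_C/(T_H − T_C) gives T_H − T_C = T_C/COP.
With T_C = 292.95 K, T_H = 292.95 × (1 + 1/22.6) = 305.91 K.
Converting, 305.91 K = 90.97°F.

91 °F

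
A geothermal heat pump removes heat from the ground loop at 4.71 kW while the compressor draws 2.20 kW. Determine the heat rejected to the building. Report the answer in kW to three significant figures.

For a cyclic device the first law requires Q̇_H = Q̇_C + Ẇ.
Q̇_H = Q̇_C + Ẇ = 6.910 kW.

6.91 kW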